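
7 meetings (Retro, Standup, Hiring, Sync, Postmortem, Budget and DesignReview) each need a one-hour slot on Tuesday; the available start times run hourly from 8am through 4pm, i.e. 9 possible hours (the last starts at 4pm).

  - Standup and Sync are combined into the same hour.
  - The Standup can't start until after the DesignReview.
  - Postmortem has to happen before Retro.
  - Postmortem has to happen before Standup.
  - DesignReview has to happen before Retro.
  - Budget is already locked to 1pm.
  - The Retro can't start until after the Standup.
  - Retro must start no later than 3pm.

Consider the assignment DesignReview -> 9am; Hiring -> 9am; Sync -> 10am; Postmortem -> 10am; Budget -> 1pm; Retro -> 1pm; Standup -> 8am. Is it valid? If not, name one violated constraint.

Standup and Sync are combined into the same hour — violated.
The Standup can't start until after the DesignReview — violated.
DesignReview has to happen before Retro — holds.
Retro must start no later than 3pm — holds.
Postmortem has to happen before Retro — holds.
Postmortem has to happen before Standup — violated.
The Retro can't start until after the Standup — holds.
Budget is already locked to 1pm — holds.

No. Postmortem has to happen before Standup is not satisfied.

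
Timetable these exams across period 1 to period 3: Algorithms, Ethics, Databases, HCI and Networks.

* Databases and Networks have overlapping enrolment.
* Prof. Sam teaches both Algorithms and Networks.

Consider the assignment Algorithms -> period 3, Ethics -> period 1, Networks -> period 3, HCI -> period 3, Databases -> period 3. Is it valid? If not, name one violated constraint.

Prof. Sam teaches both Algorithms and Networks — violated.
Databases and Networks have overlapping enrolment — violated.

Invalid. Databases and Networks have overlapping enrolment.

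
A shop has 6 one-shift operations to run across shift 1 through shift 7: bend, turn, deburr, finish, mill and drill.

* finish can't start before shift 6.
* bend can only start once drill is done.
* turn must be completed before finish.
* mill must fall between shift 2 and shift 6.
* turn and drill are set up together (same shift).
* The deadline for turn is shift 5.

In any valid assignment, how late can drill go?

shift 5

Drill must be in the same shift as turn, which can't be after shift 5, so drill is at most shift 5.
drill at shift 5 is achievable: finish in shift 6, bend in shift 6, deburr in shift 1, drill in shift 5, mill in shift 2, turn in shift 5.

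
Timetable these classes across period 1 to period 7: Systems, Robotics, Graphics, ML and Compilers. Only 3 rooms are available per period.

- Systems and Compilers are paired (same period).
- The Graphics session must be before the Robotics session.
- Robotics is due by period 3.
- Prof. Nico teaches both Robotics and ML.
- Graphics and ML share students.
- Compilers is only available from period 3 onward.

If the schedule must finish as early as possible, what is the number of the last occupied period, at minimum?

3

The precedence chain requires at least 2 distinct periods.
With at most 3 per period and 5 classes, at least 2 periods are needed.
Compilers can't be placed before period 3, so the schedule must run through at least period 3.
3 works (last occupied period: period 3): for example Systems -> period 3; Robotics -> period 2; Graphics -> period 1; ML -> period 3; Compilers -> period 3.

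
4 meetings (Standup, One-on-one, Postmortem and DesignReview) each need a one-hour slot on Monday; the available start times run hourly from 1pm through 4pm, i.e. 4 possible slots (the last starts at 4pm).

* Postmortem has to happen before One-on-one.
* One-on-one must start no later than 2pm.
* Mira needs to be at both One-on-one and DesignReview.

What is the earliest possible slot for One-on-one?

2pm

Precedence pushes One-on-one to at least 2pm; One-on-one's own window allows nothing later than 2pm.
One-on-one at 2pm is achievable: One-on-one -> 2pm, Postmortem -> 1pm, Standup -> 1pm, DesignReview -> 1pm.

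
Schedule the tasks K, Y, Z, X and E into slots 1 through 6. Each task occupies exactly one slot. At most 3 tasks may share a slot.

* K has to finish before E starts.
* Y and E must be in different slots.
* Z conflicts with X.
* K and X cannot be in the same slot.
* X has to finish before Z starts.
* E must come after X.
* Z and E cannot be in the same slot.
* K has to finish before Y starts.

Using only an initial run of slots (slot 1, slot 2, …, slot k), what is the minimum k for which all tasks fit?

4 slots

The precedence chain requires at least 2 distinct slots.
With at most 3 per slot and 5 tasks, at least 2 slots are needed.
Those bounds only give 2; check 3 slots directly (anything shorter is at least as hard).
Could 3 slots be enough, i.e. nothing placed later than 3? First, E must come after X (at 1 or later) → {2, 3}; X must come before E (at 3 or earlier) → {1, 2}; Z must come after X (at 1 or later) → {2, 3}; Y must come after K (at 1 or later) → {2, 3}; K must come before Y (at 3 or earlier) → {1, 2}. E could then only be at {2, 3}; try each:
- suppose E is at 2; X must come before E (at 2 or earlier) → {1}; K must come before E (at 2 or earlier) → {1}; X can't share with K (1) → nothing is left.
- suppose E is at 3; Z can't share with E (3) → {2}; X can't share with Z (2) → {1}; Y can't share with E (3) → {2}; K can't share with X (1) → {2}; Y must come after K (at 2 or later) → nothing is left.
Every option fails, so 3 slots is not enough.
4 works (last occupied slot: 4): for example X -> 2; Y -> 2; E -> 3; Z -> 4; K -> 1.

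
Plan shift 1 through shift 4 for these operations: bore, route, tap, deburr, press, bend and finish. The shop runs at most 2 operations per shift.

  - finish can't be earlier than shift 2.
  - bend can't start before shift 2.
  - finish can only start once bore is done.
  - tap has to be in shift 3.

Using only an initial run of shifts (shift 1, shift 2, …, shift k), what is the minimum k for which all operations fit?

4 shifts

The precedence chain requires at least 2 distinct shifts.
With at most 2 per shift and 7 operations, at least 4 shifts are needed.
tap can't be placed before shift 3, so the schedule must run through at least shift 3.
4 works (last occupied shift: shift 4): for example route=shift 1; press=shift 4; finish=shift 2; bore=shift 1; tap=shift 3; deburr=shift 3; bend=shift 2.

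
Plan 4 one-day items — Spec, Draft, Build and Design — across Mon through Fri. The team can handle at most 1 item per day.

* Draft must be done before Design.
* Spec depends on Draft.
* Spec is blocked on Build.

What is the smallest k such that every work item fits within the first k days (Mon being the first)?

4

The precedence chain requires at least 2 distinct days.
With at most 1 per day and 4 work items, at least 4 days are needed.
4 works (last occupied day: Thu): for example Draft -> Mon, Spec -> Wed, Design -> Thu, Build -> Tue.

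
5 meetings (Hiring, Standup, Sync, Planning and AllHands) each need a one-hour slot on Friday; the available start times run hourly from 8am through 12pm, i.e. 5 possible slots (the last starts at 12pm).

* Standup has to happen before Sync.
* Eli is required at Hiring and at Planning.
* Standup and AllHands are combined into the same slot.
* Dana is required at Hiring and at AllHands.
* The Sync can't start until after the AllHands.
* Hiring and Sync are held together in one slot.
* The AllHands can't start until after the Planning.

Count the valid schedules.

10

Splitting on Hiring: it can be 10am (1), 11am (3), 12pm (6). Listing each branch's schedules as (Standup, Sync, Planning, AllHands):
Hiring=10am: (9am,10am,8am,9am) — 1.
Hiring=11am: (9am,11am,8am,9am) (10am,11am,8am,10am) (10am,11am,9am,10am) — 3.
Hiring=12pm: (9am,12pm,8am,9am) (10am,12pm,8am,10am) (10am,12pm,9am,10am) (11am,12pm,8am,11am) (11am,12pm,9am,11am) (11am,12pm,10am,11am) — 6.
Summing: 1 + 3 + 6 = 10.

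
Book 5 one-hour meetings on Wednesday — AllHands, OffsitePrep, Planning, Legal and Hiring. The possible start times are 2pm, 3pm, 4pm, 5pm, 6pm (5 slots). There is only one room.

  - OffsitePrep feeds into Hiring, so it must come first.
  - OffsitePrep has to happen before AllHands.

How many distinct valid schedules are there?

Splitting on AllHands: it can be 3pm (6), 4pm (10), 5pm (12), 6pm (12). Listing each branch's schedules as (OffsitePrep, Planning, Legal, Hiring):
AllHands=3pm: (2pm,4pm,5pm,6pm) (2pm,4pm,6pm,5pm) (2pm,5pm,4pm,6pm) (2pm,5pm,6pm,4pm) (2pm,6pm,4pm,5pm) (2pm,6pm,5pm,4pm) — 6.
AllHands=4pm: (2pm,3pm,5pm,6pm) (2pm,3pm,6pm,5pm) (2pm,5pm,3pm,6pm) (2pm,5pm,6pm,3pm) (2pm,6pm,3pm,5pm) (2pm,6pm,5pm,3pm) (3pm,2pm,5pm,6pm) (3pm,2pm,6pm,5pm) (3pm,5pm,2pm,6pm) (3pm,6pm,2pm,5pm) — 10.
AllHands=5pm: (2pm,3pm,4pm,6pm) (2pm,3pm,6pm,4pm) (2pm,4pm,3pm,6pm) (2pm,4pm,6pm,3pm) (2pm,6pm,3pm,4pm) (2pm,6pm,4pm,3pm) (3pm,2pm,4pm,6pm) (3pm,2pm,6pm,4pm) (3pm,4pm,2pm,6pm) (3pm,6pm,2pm,4pm) (4pm,2pm,3pm,6pm) (4pm,3pm,2pm,6pm) — 12.
AllHands=6pm: (2pm,3pm,4pm,5pm) (2pm,3pm,5pm,4pm) (2pm,4pm,3pm,5pm) (2pm,4pm,5pm,3pm) (2pm,5pm,3pm,4pm) (2pm,5pm,4pm,3pm) (3pm,2pm,4pm,5pm) (3pm,2pm,5pm,4pm) (3pm,4pm,2pm,5pm) (3pm,5pm,2pm,4pm) (4pm,2pm,3pm,5pm) (4pm,3pm,2pm,5pm) — 12.
Summing: 6 + 10 + 12 + 12 = 40.

40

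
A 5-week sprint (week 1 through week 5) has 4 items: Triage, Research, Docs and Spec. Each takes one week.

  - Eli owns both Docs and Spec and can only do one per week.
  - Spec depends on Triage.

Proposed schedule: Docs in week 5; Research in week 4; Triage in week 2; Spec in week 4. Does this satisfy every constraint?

Spec depends on Triage — holds.
Eli owns both Docs and Spec and can only do one per week — holds.

Yes, all constraints hold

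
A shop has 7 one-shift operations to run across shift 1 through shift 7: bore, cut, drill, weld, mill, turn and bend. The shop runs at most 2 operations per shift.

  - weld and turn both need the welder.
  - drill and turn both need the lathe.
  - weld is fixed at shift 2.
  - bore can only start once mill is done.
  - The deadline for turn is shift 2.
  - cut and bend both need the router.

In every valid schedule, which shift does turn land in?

shift 1

turn's window is shift 1–shift 2.
weld is fixed at shift 2, and turn can't share a shift with weld.
So turn must be shift 1.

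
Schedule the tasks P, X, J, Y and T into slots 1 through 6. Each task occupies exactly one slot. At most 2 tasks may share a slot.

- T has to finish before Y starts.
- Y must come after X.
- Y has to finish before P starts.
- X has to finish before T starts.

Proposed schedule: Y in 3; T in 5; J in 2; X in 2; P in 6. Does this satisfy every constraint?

No. T has to finish before Y starts is not satisfied.

At most 2 tasks may share a slot — holds.
X has to finish before T starts — holds.
Y has to finish before P starts — holds.
T has to finish before Y starts — violated.
Y must come after X — holds.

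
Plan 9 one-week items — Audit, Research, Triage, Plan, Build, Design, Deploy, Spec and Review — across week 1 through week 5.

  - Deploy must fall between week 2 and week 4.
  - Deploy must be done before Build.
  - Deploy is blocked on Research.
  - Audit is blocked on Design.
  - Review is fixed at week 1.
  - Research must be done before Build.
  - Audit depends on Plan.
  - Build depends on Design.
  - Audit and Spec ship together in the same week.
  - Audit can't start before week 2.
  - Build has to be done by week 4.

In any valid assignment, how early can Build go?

week 3

Precedence pushes Build to at least week 3; Build's own window allows nothing later than week 4.
Build at week 3 is achievable: Build=week 3; Spec=week 2; Triage=week 1; Review=week 1; Design=week 1; Research=week 1; Audit=week 2; Plan=week 1; Deploy=week 2.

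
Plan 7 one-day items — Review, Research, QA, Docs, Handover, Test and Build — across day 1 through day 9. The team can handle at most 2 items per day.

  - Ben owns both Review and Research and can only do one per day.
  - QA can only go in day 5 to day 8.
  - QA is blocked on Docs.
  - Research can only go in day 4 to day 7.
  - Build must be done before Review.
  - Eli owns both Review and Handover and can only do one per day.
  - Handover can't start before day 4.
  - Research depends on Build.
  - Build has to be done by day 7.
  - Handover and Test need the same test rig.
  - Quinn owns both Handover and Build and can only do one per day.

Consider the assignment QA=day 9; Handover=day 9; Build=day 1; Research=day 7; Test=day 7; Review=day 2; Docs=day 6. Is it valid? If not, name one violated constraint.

No — it violates: QA can only go in day 5 to day 8

Quinn owns both Handover and Build and can only do one per day — holds.
QA is blocked on Docs — holds.
QA can only go in day 5 to day 8 — violated.
The team can handle at most 2 items per day — holds.
Handover and Test need the same test rig — holds.
Ben owns both Review and Research and can only do one per day — holds.
Build has to be done by day 7 — holds.
Eli owns both Review and Handover and can only do one per day — holds.
Research depends on Build — holds.
Research can only go in day 4 to day 7 — holds.
Handover can't start before day 4 — holds.
Build must be done before Review — holds.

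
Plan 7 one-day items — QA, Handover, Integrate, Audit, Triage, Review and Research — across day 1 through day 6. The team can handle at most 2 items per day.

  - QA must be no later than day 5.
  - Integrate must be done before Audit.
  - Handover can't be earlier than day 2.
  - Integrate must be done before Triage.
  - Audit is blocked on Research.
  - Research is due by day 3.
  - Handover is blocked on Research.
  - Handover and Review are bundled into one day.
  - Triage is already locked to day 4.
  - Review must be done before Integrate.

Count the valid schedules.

Splitting on QA: it can be day 1 (3), day 3 (3), day 4 (2), day 5 (3). Listing each branch's schedules as (Handover, Integrate, Audit, Triage, Review, Research) by day number:
QA=day 1: (2,3,4,4,2,1) (2,3,5,4,2,1) (2,3,6,4,2,1) — 3.
QA=day 3: (2,3,4,4,2,1) (2,3,5,4,2,1) (2,3,6,4,2,1) — 3.
QA=day 4: (2,3,5,4,2,1) (2,3,6,4,2,1) — 2.
QA=day 5: (2,3,4,4,2,1) (2,3,5,4,2,1) (2,3,6,4,2,1) — 3.
Summing: 3 + 3 + 2 + 3 = 11.

11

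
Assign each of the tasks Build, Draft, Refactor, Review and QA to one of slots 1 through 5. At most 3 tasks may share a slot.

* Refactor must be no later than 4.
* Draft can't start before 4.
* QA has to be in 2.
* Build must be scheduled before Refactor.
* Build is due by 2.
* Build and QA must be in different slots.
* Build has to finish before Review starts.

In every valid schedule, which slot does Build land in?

1

Build's window is 1–2.
QA is fixed at 2, and Build can't share a slot with QA.
So Build must be 1.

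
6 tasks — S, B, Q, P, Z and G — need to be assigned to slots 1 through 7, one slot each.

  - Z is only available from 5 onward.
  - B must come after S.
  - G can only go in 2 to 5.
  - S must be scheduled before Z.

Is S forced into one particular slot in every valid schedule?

S can be 1 (e.g. S -> 1; Q -> 1; Z -> 5; G -> 2; B -> 2; P -> 1) or 2 (e.g. B in 3; G in 2; P in 1; Z in 5; Q in 1; S in 2).

No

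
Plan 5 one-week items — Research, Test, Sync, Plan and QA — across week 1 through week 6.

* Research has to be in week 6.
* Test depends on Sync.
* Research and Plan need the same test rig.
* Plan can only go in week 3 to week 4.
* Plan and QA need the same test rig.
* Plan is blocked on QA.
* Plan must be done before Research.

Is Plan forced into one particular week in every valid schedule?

Plan can be week 3 (e.g. Research in week 6; QA in week 1; Plan in week 3; Test in week 2; Sync in week 1) or week 4 (e.g. Plan in week 4; Research in week 6; QA in week 1; Sync in week 1; Test in week 2).

No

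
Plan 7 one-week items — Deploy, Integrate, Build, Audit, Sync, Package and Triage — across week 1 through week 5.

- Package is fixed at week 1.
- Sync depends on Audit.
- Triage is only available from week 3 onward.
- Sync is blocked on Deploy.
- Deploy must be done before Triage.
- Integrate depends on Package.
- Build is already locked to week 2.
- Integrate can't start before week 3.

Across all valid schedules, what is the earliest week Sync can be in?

week 2

Precedence pushes Sync to at least week 2.
Sync at week 2 is achievable: Sync=week 2, Audit=week 1, Deploy=week 1, Build=week 2, Triage=week 3, Integrate=week 3, Package=week 1.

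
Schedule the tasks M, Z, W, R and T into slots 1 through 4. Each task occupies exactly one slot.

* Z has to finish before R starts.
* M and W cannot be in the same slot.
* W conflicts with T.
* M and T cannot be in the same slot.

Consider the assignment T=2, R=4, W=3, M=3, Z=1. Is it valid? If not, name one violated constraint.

W conflicts with T — holds.
Z has to finish before R starts — holds.
M and W cannot be in the same slot — violated.
M and T cannot be in the same slot — holds.

Invalid. M and W cannot be in the same slot.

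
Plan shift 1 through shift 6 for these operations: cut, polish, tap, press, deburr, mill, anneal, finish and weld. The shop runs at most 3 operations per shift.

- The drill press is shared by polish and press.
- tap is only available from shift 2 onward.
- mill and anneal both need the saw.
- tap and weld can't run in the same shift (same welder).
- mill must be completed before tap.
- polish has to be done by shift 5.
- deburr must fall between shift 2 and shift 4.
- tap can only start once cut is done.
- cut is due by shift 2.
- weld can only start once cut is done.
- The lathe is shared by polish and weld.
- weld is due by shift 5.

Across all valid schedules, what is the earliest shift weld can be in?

Precedence pushes weld to at least shift 2; weld's own window allows nothing later than shift 5.
weld at shift 2 is achievable: mill in shift 1, weld in shift 2, cut in shift 1, tap in shift 3, press in shift 2, finish in shift 3, polish in shift 1, deburr in shift 2, anneal in shift 3.

shift 2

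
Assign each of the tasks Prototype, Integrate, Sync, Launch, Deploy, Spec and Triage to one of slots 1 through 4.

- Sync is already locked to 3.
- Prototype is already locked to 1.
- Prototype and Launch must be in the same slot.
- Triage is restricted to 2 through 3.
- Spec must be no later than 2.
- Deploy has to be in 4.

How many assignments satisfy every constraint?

Splitting on Integrate: it can be 1 (4), 2 (4), 3 (4), 4 (4). Listing each branch's schedules as (Prototype, Sync, Launch, Deploy, Spec, Triage):
Integrate=1: (1,3,1,4,1,2) (1,3,1,4,1,3) (1,3,1,4,2,2) (1,3,1,4,2,3) — 4.
Integrate=2: (1,3,1,4,1,2) (1,3,1,4,1,3) (1,3,1,4,2,2) (1,3,1,4,2,3) — 4.
Integrate=3: (1,3,1,4,1,2) (1,3,1,4,1,3) (1,3,1,4,2,2) (1,3,1,4,2,3) — 4.
Integrate=4: (1,3,1,4,1,2) (1,3,1,4,1,3) (1,3,1,4,2,2) (1,3,1,4,2,3) — 4.
Summing: 4 + 4 + 4 + 4 = 16.

16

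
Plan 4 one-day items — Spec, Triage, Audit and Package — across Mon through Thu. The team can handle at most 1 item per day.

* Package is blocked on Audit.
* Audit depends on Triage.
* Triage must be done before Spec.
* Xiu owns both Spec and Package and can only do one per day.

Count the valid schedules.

3

Enumerating: Package -> Thu; Spec -> Wed; Triage -> Mon; Audit -> Tue | Triage=Mon, Spec=Thu, Audit=Tue, Package=Wed | Package=Thu; Audit=Wed; Spec=Tue; Triage=Mon.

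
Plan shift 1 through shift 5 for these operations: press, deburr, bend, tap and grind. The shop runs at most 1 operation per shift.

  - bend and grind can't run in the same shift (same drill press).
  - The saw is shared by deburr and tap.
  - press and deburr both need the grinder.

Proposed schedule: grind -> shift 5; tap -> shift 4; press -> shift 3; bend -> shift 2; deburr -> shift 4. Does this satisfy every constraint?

No — it violates: The saw is shared by deburr and tap

bend and grind can't run in the same shift (same drill press) — holds.
The shop runs at most 1 operation per shift — violated.
The saw is shared by deburr and tap — violated.
press and deburr both need the grinder — holds.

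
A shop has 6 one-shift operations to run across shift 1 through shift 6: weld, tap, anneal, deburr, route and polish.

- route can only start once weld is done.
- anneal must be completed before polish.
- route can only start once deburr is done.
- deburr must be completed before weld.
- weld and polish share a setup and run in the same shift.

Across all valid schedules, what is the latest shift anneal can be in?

Downstream work caps anneal at shift 4.
anneal at shift 4 is achievable: route in shift 6; anneal in shift 4; tap in shift 1; weld in shift 5; deburr in shift 1; polish in shift 5.

shift 4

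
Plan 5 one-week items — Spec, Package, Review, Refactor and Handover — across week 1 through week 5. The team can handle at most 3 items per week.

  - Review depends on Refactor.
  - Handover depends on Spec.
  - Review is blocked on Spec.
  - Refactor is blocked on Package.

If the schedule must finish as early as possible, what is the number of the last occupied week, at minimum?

The precedence chain requires at least 3 distinct weeks.
With at most 3 per week and 5 tasks, at least 2 weeks are needed.
3 works (last occupied week: week 3): for example Refactor -> week 2; Spec -> week 1; Review -> week 3; Handover -> week 2; Package -> week 1.

3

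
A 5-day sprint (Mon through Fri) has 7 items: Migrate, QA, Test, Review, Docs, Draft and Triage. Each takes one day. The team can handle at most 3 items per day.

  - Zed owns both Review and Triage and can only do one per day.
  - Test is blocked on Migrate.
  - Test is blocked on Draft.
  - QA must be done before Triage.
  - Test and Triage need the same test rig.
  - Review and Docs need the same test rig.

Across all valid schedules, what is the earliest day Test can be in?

Tue

Precedence pushes Test to at least Tue.
Test at Tue is achievable: Draft=Mon, Review=Tue, Test=Tue, Docs=Wed, QA=Mon, Migrate=Mon, Triage=Wed.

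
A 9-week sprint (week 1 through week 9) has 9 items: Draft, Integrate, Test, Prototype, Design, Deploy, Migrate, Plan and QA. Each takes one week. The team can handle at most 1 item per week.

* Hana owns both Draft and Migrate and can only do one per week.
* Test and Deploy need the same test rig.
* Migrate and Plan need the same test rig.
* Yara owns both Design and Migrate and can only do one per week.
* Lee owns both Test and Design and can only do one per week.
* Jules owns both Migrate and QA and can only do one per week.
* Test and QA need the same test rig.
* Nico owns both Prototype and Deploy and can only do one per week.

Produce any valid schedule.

Prototype=week 4; Plan=week 8; Deploy=week 6; Migrate=week 7; Integrate=week 2; Design=week 5; QA=week 9; Test=week 3; Draft=week 1

Checking: Test(week 3) != Deploy(week 6); Draft(week 1) != Migrate(week 7); Prototype(week 4) != Deploy(week 6); Design(week 5) != Migrate(week 7); Migrate(week 7) != Plan(week 8); Test(week 3) != Design(week 5); Migrate(week 7) != QA(week 9); Test(week 3) != QA(week 9); max 1 per week (cap 1).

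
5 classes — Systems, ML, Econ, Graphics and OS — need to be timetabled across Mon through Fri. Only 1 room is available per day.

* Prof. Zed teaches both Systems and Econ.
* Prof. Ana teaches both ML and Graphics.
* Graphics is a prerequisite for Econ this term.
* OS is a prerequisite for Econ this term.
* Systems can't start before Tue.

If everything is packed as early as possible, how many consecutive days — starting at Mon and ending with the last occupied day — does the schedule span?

The precedence chain requires at least 2 distinct days.
With at most 1 per day and 5 classes, at least 5 days are needed.
5 works (last occupied day: Fri): for example OS in Wed, Econ in Thu, ML in Fri, Systems in Tue, Graphics in Mon.

5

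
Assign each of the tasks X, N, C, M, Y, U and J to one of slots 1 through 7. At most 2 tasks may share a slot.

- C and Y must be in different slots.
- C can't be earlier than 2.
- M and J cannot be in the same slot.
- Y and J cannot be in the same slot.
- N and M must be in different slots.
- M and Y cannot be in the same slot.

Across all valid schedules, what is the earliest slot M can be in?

1

M at 1 is achievable: U=3; C=2; M=1; X=1; Y=3; J=4; N=2.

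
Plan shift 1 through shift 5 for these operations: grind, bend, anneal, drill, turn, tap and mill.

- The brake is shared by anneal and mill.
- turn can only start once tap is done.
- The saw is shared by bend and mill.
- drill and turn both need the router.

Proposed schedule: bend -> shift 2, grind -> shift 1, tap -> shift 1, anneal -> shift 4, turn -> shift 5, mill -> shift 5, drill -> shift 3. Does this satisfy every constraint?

Yes

turn can only start once tap is done — holds.
The brake is shared by anneal and mill — holds.
drill and turn both need the router — holds.
The saw is shared by bend and mill — holds.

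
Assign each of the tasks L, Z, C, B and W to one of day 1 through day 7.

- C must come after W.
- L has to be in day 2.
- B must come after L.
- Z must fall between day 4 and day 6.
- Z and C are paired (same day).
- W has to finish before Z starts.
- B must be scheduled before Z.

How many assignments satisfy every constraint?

Splitting on Z: it can be day 4 (3), day 5 (8), day 6 (15). Listing each branch's schedules as (L, C, B, W) by day number:
Z=day 4: (2,4,3,1) (2,4,3,2) (2,4,3,3) — 3.
Z=day 5: (2,5,3,1) (2,5,3,2) (2,5,3,3) (2,5,3,4) (2,5,4,1) (2,5,4,2) (2,5,4,3) (2,5,4,4) — 8.
Z=day 6: (2,6,3,1) (2,6,3,2) (2,6,3,3) (2,6,3,4) (2,6,3,5) (2,6,4,1) (2,6,4,2) (2,6,4,3) (2,6,4,4) (2,6,4,5) (2,6,5,1) (2,6,5,2) (2,6,5,3) (2,6,5,4) (2,6,5,5) — 15.
Summing: 3 + 8 + 15 = 26.

26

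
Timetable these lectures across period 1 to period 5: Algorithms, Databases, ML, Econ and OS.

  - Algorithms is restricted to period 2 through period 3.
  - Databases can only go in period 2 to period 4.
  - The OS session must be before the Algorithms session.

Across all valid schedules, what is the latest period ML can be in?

period 5

ML at period 5 is achievable: ML -> period 5, OS -> period 1, Algorithms -> period 2, Databases -> period 2, Econ -> period 1.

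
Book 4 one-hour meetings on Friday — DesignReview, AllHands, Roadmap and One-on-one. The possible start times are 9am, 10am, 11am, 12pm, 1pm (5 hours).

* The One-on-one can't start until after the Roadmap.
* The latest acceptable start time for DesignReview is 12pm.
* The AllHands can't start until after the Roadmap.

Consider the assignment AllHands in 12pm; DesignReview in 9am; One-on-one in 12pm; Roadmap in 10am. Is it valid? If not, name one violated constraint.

Yes

The One-on-one can't start until after the Roadmap — holds.
The latest acceptable start time for DesignReview is 12pm — holds.
The AllHands can't start until after the Roadmap — holds.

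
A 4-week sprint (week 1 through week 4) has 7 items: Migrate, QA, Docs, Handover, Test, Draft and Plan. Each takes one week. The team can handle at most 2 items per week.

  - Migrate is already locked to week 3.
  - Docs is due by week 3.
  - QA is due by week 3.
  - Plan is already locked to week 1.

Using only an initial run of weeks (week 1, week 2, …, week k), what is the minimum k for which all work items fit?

4 weeks

With at most 2 per week and 7 work items, at least 4 weeks are needed.
Migrate can't be placed before week 3, so the schedule must run through at least week 3.
4 works (last occupied week: week 4): for example QA -> week 1; Migrate -> week 3; Test -> week 3; Docs -> week 2; Plan -> week 1; Handover -> week 2; Draft -> week 4.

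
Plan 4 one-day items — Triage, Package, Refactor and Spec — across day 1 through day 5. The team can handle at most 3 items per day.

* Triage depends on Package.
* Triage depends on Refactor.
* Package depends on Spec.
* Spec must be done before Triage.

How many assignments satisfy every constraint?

Splitting on Triage: it can be day 3 (2), day 4 (9), day 5 (24). Listing each branch's schedules as (Package, Refactor, Spec) by day number:
Triage=day 3: (2,1,1) (2,2,1) — 2.
Triage=day 4: (2,1,1) (2,2,1) (2,3,1) (3,1,1) (3,1,2) (3,2,1) (3,2,2) (3,3,1) (3,3,2) — 9.
Triage=day 5: (2,1,1) (2,2,1) (2,3,1) (2,4,1) (3,1,1) (3,1,2) (3,2,1) (3,2,2) (3,3,1) (3,3,2) (3,4,1) (3,4,2) (4,1,1) (4,1,2) (4,1,3) (4,2,1) (4,2,2) (4,2,3) (4,3,1) (4,3,2) (4,3,3) (4,4,1) (4,4,2) (4,4,3) — 24.
Summing: 2 + 9 + 24 = 35.

35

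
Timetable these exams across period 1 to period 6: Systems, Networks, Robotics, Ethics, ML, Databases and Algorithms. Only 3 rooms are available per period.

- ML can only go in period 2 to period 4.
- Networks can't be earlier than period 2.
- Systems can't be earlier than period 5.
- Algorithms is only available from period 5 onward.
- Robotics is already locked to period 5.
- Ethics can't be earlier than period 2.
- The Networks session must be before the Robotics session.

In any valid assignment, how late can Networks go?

period 4

Networks is available from period 2; downstream work caps Networks at period 4.
Networks at period 4 is achievable: ML in period 2; Algorithms in period 5; Systems in period 5; Robotics in period 5; Ethics in period 2; Databases in period 1; Networks in period 4.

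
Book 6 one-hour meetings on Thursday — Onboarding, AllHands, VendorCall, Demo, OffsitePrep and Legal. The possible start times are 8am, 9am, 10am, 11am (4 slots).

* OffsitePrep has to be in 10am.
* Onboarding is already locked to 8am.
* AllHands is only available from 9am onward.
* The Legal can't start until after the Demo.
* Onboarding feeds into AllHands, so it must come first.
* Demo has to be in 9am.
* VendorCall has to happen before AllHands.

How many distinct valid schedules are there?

Splitting on AllHands: it can be 9am (2), 10am (4), 11am (6). Listing each branch's schedules as (Onboarding, VendorCall, Demo, OffsitePrep, Legal):
AllHands=9am: (8am,8am,9am,10am,10am) (8am,8am,9am,10am,11am) — 2.
AllHands=10am: (8am,8am,9am,10am,10am) (8am,8am,9am,10am,11am) (8am,9am,9am,10am,10am) (8am,9am,9am,10am,11am) — 4.
AllHands=11am: (8am,8am,9am,10am,10am) (8am,8am,9am,10am,11am) (8am,9am,9am,10am,10am) (8am,9am,9am,10am,11am) (8am,10am,9am,10am,10am) (8am,10am,9am,10am,11am) — 6.
Summing: 2 + 4 + 6 = 12.

12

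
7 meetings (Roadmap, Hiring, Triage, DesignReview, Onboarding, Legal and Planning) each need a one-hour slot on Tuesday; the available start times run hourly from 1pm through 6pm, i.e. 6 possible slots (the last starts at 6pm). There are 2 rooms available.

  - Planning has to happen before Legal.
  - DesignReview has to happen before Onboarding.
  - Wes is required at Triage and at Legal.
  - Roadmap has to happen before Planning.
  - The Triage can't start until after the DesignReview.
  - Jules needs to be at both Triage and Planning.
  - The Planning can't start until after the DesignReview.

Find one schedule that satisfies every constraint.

Triage in 3pm; Roadmap in 1pm; Legal in 4pm; DesignReview in 1pm; Onboarding in 2pm; Hiring in 3pm; Planning in 2pm

Checking: DesignReview(1pm) before Triage(3pm); DesignReview(1pm) before Onboarding(2pm); Roadmap(1pm) before Planning(2pm); Planning(2pm) before Legal(4pm); DesignReview(1pm) before Planning(2pm); Triage(3pm) != Legal(4pm); Triage(3pm) != Planning(2pm); max 2 per slot (cap 2).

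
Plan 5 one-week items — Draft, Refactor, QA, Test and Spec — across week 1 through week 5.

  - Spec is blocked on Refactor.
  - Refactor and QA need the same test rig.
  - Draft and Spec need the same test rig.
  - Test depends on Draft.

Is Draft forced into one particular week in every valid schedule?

No

Draft can be week 1 (e.g. Spec -> week 2; QA -> week 2; Refactor -> week 1; Draft -> week 1; Test -> week 2) or week 2 (e.g. Draft=week 2, Refactor=week 1, Spec=week 3, Test=week 3, QA=week 2).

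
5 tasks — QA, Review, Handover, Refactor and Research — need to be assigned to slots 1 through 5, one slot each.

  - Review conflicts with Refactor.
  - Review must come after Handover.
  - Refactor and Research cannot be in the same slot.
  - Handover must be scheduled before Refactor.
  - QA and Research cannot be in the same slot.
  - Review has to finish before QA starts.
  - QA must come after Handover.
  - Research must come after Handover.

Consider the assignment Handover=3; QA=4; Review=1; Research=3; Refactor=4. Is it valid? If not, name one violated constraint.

No. Review must come after Handover is not satisfied.

Review conflicts with Refactor — holds.
Review has to finish before QA starts — holds.
QA must come after Handover — holds.
Handover must be scheduled before Refactor — holds.
QA and Research cannot be in the same slot — holds.
Refactor and Research cannot be in the same slot — holds.
Research must come after Handover — violated.
Review must come after Handover — violated.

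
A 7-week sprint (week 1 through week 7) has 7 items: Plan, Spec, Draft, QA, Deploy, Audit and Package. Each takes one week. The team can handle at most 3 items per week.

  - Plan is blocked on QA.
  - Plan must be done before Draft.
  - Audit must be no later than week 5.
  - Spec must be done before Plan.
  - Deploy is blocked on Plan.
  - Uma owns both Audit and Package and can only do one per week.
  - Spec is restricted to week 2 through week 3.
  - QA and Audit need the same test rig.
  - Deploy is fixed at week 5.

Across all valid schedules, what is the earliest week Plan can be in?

Precedence pushes Plan to at least week 3; downstream work caps Plan at week 4.
Plan at week 3 is achievable: Package -> week 2; Plan -> week 3; Draft -> week 4; QA -> week 2; Spec -> week 2; Deploy -> week 5; Audit -> week 1.

week 3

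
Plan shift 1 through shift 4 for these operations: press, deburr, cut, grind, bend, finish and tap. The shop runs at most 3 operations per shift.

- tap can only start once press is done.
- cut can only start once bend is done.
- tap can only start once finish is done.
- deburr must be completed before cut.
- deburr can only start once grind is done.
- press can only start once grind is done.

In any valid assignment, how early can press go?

shift 2

Precedence pushes press to at least shift 2; downstream work caps press at shift 3.
press at shift 2 is achievable: press in shift 2, tap in shift 3, finish in shift 1, grind in shift 1, bend in shift 1, cut in shift 3, deburr in shift 2.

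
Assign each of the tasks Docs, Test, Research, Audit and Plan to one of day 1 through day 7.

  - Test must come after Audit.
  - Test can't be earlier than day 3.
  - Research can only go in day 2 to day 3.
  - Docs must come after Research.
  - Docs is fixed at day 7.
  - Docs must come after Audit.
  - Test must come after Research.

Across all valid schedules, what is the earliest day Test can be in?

day 3

Test is available from day 3.
Test at day 3 is achievable: Audit in day 1; Docs in day 7; Plan in day 1; Test in day 3; Research in day 2.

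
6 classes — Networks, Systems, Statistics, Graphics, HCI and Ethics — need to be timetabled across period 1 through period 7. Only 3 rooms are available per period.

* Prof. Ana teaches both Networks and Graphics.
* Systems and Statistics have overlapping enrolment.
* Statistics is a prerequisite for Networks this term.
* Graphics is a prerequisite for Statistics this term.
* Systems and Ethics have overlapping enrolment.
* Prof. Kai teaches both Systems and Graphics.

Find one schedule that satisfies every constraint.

Ethics=period 1; HCI=period 1; Statistics=period 2; Graphics=period 1; Networks=period 3; Systems=period 3

Checking: Graphics(period 1) before Statistics(period 2); Statistics(period 2) before Networks(period 3); Systems(period 3) != Ethics(period 1); Networks(period 3) != Graphics(period 1); Systems(period 3) != Graphics(period 1); Systems(period 3) != Statistics(period 2); max 3 per period (cap 3).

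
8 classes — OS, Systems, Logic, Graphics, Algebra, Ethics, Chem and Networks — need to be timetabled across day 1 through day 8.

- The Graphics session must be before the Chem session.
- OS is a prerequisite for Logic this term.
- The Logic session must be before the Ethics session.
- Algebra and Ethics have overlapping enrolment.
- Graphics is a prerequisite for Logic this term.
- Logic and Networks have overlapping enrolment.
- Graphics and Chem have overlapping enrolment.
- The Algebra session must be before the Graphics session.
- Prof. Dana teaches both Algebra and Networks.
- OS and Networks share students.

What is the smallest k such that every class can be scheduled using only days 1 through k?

The precedence chain requires at least 4 distinct days.
4 works (last occupied day: day 4): for example OS=day 1, Systems=day 1, Graphics=day 2, Logic=day 3, Chem=day 3, Networks=day 2, Algebra=day 1, Ethics=day 4.

4 days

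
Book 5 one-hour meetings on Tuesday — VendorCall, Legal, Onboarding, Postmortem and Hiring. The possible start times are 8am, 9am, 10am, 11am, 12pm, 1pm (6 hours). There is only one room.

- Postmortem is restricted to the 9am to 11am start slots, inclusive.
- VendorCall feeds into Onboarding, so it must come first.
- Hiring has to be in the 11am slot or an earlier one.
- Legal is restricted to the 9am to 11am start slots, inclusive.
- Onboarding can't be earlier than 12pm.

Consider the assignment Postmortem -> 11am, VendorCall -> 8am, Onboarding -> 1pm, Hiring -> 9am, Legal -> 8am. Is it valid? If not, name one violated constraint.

Hiring has to be in the 11am slot or an earlier one — holds.
Legal is restricted to the 9am to 11am start slots, inclusive — violated.
Postmortem is restricted to the 9am to 11am start slots, inclusive — holds.
VendorCall feeds into Onboarding, so it must come first — holds.
There is only one room — violated.
Onboarding can't be earlier than 12pm — holds.

No. There is only one room is not satisfied.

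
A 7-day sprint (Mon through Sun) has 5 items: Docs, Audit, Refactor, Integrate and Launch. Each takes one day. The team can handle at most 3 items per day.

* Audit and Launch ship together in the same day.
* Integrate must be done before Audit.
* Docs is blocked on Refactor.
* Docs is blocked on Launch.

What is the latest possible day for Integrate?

Downstream work caps Integrate at Fri.
Integrate at Fri is achievable: Refactor in Mon; Integrate in Fri; Launch in Sat; Docs in Sun; Audit in Sat.

Fri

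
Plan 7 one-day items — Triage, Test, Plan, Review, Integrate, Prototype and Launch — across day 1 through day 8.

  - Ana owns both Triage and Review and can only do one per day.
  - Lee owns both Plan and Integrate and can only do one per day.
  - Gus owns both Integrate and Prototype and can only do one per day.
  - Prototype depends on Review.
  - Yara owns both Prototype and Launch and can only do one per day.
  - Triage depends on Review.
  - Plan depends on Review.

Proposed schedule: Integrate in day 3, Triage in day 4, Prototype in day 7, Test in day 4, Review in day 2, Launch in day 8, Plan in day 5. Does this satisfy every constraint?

Yara owns both Prototype and Launch and can only do one per day — holds.
Gus owns both Integrate and Prototype and can only do one per day — holds.
Ana owns both Triage and Review and can only do one per day — holds.
Prototype depends on Review — holds.
Lee owns both Plan and Integrate and can only do one per day — holds.
Plan depends on Review — holds.
Triage depends on Review — holds.

Yes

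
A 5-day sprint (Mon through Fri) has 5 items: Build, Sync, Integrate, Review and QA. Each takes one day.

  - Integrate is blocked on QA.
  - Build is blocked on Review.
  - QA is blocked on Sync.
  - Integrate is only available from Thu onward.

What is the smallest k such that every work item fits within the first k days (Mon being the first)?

4 days

The precedence chain requires at least 3 distinct days.
Integrate can't be placed before Thu — that is day 4 counting from Mon — so the schedule must run through at least 4 days.
4 works (last occupied day: Thu): for example Integrate=Thu; QA=Tue; Review=Mon; Sync=Mon; Build=Tue.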